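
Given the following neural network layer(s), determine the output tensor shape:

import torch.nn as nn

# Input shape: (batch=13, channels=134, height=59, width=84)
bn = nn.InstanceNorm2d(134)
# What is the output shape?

Input shape: (13, 134, 59, 84)
Output shape: (13, 134, 59, 84)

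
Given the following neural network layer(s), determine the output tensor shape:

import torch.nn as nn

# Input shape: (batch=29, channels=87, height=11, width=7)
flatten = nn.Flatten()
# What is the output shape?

Input shape: (29, 87, 11, 7)
Output shape: (29, 6699)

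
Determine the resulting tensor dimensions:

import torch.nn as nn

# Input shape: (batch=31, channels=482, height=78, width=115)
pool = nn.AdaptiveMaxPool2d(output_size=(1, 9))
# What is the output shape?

Input shape: (31, 482, 78, 115)
Output shape: (31, 482, 1, 9)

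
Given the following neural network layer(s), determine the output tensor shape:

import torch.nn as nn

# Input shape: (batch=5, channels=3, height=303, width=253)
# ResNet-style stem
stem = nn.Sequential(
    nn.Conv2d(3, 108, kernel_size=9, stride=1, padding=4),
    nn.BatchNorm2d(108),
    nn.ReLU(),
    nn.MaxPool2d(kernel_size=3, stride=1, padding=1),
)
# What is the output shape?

Input shape: (5, 3, 303, 253)
  -> after Conv2d 9x9 stride=1: (5, 108, 303, 253)
Output shape: (5, 108, 303, 253)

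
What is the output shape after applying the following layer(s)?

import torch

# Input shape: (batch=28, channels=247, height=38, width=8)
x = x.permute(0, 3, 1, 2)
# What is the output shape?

Input shape: (28, 247, 38, 8)
Output shape: (28, 8, 247, 38)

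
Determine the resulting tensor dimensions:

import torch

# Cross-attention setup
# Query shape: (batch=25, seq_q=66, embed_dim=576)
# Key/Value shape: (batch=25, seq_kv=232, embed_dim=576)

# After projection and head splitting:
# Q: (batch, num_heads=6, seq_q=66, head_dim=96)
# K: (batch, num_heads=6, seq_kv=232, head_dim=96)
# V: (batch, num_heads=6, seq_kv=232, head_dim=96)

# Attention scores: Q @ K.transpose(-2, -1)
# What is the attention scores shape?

Input shape: (25, 66, 576)
Output shape: (25, 6, 66, 232)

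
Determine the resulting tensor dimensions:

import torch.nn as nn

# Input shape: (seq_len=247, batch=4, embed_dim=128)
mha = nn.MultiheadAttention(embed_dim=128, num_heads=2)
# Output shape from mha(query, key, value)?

Input shape: (247, 4, 128)
Output shape: (247, 4, 128)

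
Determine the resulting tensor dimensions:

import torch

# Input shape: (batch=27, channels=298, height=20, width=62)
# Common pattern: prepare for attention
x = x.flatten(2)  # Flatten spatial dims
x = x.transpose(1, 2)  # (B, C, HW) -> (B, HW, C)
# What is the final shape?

Input shape: (27, 298, 20, 62)
  -> after flatten(2): (27, 298, 1240)
Output shape: (27, 1240, 298)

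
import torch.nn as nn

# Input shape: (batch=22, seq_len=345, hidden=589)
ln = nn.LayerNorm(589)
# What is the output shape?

Input shape: (22, 345, 589)
Output shape: (22, 345, 589)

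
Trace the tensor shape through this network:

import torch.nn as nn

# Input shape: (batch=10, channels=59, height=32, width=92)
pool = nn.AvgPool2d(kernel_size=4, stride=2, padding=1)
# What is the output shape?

Input shape: (10, 59, 32, 92)
Output shape: (10, 59, 16, 46)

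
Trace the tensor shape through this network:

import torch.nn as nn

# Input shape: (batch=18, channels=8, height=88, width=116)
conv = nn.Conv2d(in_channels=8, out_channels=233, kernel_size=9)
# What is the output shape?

Input shape: (18, 8, 88, 116)
Output shape: (18, 233, 80, 108)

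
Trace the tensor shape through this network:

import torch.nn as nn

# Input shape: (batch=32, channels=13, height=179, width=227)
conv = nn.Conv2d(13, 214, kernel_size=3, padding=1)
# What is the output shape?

Input shape: (32, 13, 179, 227)
Output shape: (32, 214, 179, 227)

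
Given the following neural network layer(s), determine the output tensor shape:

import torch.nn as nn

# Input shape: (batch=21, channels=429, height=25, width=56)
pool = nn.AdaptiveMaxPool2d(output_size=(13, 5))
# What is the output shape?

Input shape: (21, 429, 25, 56)
Output shape: (21, 429, 13, 5)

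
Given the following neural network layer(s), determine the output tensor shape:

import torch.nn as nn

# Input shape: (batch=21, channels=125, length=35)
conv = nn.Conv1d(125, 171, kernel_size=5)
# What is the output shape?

Input shape: (21, 125, 35)
Output shape: (21, 171, 31)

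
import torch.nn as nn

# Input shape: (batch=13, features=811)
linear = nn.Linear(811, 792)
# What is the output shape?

Input shape: (13, 811)
Output shape: (13, 792)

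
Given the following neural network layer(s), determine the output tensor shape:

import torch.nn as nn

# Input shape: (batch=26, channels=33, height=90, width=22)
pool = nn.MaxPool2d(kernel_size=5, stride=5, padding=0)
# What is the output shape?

Input shape: (26, 33, 90, 22)
Output shape: (26, 33, 18, 4)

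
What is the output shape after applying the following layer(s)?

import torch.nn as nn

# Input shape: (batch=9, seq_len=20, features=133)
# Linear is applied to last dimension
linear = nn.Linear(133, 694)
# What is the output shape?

Input shape: (9, 20, 133)
Output shape: (9, 20, 694)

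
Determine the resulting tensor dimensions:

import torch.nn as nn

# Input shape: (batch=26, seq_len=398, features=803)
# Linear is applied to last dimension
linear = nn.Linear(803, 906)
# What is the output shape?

Input shape: (26, 398, 803)
Output shape: (26, 398, 906)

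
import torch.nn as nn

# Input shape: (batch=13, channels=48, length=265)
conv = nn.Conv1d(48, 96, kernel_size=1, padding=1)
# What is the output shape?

Input shape: (13, 48, 265)
Output shape: (13, 96, 267)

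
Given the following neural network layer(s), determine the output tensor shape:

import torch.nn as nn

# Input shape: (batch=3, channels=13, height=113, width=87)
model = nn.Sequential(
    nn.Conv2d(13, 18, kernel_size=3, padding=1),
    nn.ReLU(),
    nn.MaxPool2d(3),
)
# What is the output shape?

Input shape: (3, 13, 113, 87)
  -> after Conv2d: (3, 18, 113, 87)
  -> after ReLU: (3, 18, 113, 87)
Output shape: (3, 18, 37, 29)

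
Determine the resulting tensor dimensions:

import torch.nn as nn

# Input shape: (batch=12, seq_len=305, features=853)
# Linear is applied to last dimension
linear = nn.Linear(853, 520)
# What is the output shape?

Input shape: (12, 305, 853)
Output shape: (12, 305, 520)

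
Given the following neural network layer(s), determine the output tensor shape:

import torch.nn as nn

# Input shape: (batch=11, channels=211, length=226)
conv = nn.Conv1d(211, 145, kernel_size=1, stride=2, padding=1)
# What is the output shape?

Input shape: (11, 211, 226)
Output shape: (11, 145, 114)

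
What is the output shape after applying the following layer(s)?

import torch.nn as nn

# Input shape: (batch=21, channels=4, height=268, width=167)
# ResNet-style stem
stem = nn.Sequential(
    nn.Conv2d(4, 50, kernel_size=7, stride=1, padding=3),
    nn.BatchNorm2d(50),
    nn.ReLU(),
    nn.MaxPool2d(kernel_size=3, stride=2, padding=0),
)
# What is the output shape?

Input shape: (21, 4, 268, 167)
  -> after Conv2d 7x7 stride=1: (21, 50, 268, 167)
Output shape: (21, 50, 133, 83)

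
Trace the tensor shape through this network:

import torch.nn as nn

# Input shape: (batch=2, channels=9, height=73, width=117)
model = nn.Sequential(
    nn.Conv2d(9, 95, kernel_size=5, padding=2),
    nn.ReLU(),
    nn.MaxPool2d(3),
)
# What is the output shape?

Input shape: (2, 9, 73, 117)
  -> after Conv2d: (2, 95, 73, 117)
  -> after ReLU: (2, 95, 73, 117)
Output shape: (2, 95, 24, 39)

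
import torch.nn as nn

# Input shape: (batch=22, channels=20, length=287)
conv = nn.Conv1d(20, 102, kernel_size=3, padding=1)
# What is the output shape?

Input shape: (22, 20, 287)
Output shape: (22, 102, 287)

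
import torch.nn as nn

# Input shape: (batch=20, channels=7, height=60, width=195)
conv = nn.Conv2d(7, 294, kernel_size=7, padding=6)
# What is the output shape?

Input shape: (20, 7, 60, 195)
Output shape: (20, 294, 66, 201)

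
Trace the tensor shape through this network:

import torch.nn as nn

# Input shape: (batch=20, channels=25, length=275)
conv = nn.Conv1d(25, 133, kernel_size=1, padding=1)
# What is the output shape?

Input shape: (20, 25, 275)
Output shape: (20, 133, 277)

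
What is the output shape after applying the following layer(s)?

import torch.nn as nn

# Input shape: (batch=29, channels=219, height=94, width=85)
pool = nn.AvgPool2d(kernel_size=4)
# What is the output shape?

Input shape: (29, 219, 94, 85)
Output shape: (29, 219, 23, 21)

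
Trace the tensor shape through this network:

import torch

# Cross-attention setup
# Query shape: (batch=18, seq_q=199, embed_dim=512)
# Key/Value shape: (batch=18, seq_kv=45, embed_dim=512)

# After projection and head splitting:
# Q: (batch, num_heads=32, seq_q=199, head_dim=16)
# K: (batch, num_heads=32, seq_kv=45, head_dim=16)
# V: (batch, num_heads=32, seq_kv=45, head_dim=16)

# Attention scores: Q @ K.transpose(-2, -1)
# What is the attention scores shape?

Input shape: (18, 199, 512)
Output shape: (18, 32, 199, 45)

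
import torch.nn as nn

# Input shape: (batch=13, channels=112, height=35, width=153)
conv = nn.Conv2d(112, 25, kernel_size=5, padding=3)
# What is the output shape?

Input shape: (13, 112, 35, 153)
Output shape: (13, 25, 37, 155)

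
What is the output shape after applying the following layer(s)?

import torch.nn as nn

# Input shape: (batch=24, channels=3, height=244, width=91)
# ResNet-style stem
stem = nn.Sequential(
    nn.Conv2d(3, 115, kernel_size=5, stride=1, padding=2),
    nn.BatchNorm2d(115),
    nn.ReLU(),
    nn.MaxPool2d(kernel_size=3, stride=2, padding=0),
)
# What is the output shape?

Input shape: (24, 3, 244, 91)
  -> after Conv2d 5x5 stride=1: (24, 115, 244, 91)
Output shape: (24, 115, 121, 45)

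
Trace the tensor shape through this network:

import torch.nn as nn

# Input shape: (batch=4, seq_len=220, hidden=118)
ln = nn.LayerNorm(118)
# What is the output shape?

Input shape: (4, 220, 118)
Output shape: (4, 220, 118)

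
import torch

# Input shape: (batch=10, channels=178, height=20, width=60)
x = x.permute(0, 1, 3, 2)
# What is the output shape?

Input shape: (10, 178, 20, 60)
Output shape: (10, 178, 60, 20)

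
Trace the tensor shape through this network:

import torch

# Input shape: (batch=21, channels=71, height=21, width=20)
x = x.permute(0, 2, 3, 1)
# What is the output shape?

Input shape: (21, 71, 21, 20)
Output shape: (21, 21, 20, 71)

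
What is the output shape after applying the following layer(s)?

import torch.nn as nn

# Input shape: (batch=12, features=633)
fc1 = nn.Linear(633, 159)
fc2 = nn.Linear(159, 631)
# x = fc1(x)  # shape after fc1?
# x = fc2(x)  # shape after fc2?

Input shape: (12, 633)
  -> after fc1: (12, 159)
Output shape: (12, 631)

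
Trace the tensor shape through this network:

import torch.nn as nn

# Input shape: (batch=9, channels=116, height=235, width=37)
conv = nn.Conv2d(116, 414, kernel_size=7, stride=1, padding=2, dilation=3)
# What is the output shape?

Input shape: (9, 116, 235, 37)
Output shape: (9, 414, 221, 23)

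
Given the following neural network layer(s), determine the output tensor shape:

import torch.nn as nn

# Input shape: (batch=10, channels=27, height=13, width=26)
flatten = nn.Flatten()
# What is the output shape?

Input shape: (10, 27, 13, 26)
Output shape: (10, 9126)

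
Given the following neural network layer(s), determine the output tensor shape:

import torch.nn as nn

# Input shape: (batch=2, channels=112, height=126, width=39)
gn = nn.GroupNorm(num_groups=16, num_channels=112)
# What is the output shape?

Input shape: (2, 112, 126, 39)
Output shape: (2, 112, 126, 39)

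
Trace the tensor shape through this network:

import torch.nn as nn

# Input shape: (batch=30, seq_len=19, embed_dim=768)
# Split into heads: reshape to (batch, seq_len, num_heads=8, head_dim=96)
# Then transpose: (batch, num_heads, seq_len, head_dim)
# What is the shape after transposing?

Input shape: (30, 19, 768)
  -> after reshape: (30, 19, 8, 96)
Output shape: (30, 8, 19, 96)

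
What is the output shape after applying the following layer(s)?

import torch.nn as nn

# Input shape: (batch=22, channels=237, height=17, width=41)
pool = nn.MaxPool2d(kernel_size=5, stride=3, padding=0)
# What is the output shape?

Input shape: (22, 237, 17, 41)
Output shape: (22, 237, 5, 13)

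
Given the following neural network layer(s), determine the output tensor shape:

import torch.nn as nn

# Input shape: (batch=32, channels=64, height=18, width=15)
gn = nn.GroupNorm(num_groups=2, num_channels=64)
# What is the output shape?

Input shape: (32, 64, 18, 15)
Output shape: (32, 64, 18, 15)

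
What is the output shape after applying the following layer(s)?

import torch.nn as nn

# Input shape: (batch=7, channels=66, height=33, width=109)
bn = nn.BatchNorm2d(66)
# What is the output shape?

Input shape: (7, 66, 33, 109)
Output shape: (7, 66, 33, 109)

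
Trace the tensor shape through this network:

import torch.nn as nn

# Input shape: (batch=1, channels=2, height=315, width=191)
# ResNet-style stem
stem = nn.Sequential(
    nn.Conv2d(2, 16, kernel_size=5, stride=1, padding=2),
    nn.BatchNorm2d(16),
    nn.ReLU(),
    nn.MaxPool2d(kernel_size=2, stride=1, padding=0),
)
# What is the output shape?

Input shape: (1, 2, 315, 191)
  -> after Conv2d 5x5 stride=1: (1, 16, 315, 191)
Output shape: (1, 16, 314, 190)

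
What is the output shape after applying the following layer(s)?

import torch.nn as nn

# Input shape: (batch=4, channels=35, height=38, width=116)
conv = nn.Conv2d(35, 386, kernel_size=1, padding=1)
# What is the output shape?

Input shape: (4, 35, 38, 116)
Output shape: (4, 386, 40, 118)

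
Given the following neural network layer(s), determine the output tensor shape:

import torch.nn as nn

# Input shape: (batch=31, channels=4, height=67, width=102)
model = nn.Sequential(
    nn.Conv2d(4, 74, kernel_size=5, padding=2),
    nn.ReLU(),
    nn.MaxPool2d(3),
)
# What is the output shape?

Input shape: (31, 4, 67, 102)
  -> after Conv2d: (31, 74, 67, 102)
  -> after ReLU: (31, 74, 67, 102)
Output shape: (31, 74, 22, 34)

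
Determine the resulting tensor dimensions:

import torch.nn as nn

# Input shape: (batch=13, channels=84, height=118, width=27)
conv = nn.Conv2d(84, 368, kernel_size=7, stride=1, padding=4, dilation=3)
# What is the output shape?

Input shape: (13, 84, 118, 27)
Output shape: (13, 368, 108, 17)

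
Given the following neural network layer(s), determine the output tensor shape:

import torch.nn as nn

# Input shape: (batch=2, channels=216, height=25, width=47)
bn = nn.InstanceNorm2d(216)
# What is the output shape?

Input shape: (2, 216, 25, 47)
Output shape: (2, 216, 25, 47)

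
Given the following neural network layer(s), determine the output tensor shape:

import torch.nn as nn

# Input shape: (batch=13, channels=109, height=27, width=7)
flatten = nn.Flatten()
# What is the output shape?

Input shape: (13, 109, 27, 7)
Output shape: (13, 20601)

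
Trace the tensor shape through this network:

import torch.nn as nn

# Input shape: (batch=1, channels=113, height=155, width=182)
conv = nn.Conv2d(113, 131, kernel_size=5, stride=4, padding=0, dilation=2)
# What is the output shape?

Input shape: (1, 113, 155, 182)
Output shape: (1, 131, 37, 44)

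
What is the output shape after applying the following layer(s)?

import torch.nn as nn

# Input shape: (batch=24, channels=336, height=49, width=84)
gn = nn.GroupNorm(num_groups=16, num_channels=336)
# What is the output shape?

Input shape: (24, 336, 49, 84)
Output shape: (24, 336, 49, 84)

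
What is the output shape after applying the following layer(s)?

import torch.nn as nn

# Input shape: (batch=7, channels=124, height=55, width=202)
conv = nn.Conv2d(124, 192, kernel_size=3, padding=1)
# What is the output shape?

Input shape: (7, 124, 55, 202)
Output shape: (7, 192, 55, 202)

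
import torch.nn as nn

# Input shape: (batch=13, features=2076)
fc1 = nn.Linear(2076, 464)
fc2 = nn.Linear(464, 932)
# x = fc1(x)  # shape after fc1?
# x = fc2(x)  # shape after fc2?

Input shape: (13, 2076)
  -> after fc1: (13, 464)
Output shape: (13, 932)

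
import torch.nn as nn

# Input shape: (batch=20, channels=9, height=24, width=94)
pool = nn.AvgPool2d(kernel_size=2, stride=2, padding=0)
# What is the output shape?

Input shape: (20, 9, 24, 94)
Output shape: (20, 9, 12, 47)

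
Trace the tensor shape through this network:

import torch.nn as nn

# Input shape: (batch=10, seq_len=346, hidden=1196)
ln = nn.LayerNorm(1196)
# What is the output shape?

Input shape: (10, 346, 1196)
Output shape: (10, 346, 1196)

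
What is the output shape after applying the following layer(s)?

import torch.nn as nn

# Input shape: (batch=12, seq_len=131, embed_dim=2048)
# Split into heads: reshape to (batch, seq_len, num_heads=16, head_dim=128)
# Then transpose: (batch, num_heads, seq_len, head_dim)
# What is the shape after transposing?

Input shape: (12, 131, 2048)
  -> after reshape: (12, 131, 16, 128)
Output shape: (12, 16, 131, 128)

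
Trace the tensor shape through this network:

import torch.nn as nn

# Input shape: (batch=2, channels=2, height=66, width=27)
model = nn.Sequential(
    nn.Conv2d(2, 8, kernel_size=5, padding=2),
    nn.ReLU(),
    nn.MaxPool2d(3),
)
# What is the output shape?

Input shape: (2, 2, 66, 27)
  -> after Conv2d: (2, 8, 66, 27)
  -> after ReLU: (2, 8, 66, 27)
Output shape: (2, 8, 22, 9)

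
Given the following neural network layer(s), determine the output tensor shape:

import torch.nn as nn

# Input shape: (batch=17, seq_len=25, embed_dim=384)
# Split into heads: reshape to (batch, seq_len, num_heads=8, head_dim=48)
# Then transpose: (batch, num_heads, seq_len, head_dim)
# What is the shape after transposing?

Input shape: (17, 25, 384)
  -> after reshape: (17, 25, 8, 48)
Output shape: (17, 8, 25, 48)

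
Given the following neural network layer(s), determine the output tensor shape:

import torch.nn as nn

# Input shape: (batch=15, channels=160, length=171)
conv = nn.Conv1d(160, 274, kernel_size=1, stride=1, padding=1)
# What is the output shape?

Input shape: (15, 160, 171)
Output shape: (15, 274, 173)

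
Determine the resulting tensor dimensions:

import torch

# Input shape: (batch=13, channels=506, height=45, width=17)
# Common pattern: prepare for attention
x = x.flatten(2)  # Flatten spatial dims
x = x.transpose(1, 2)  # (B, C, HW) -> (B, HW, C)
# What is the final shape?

Input shape: (13, 506, 45, 17)
  -> after flatten(2): (13, 506, 765)
Output shape: (13, 765, 506)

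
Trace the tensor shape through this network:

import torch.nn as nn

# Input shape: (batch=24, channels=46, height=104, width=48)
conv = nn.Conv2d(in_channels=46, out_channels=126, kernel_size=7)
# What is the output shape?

Input shape: (24, 46, 104, 48)
Output shape: (24, 126, 98, 42)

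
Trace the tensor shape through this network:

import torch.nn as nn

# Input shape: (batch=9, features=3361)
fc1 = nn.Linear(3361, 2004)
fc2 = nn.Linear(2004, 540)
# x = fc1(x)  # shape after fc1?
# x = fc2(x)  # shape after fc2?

Input shape: (9, 3361)
  -> after fc1: (9, 2004)
Output shape: (9, 540)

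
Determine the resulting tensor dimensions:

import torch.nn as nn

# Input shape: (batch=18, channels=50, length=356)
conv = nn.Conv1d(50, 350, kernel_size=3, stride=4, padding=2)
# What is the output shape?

Input shape: (18, 50, 356)
Output shape: (18, 350, 90)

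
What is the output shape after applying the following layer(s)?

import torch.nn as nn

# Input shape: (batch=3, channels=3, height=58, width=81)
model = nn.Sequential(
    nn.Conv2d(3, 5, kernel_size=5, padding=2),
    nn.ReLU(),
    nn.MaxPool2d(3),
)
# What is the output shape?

Input shape: (3, 3, 58, 81)
  -> after Conv2d: (3, 5, 58, 81)
  -> after ReLU: (3, 5, 58, 81)
Output shape: (3, 5, 19, 27)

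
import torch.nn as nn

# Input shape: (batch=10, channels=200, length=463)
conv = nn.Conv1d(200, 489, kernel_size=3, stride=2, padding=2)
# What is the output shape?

Input shape: (10, 200, 463)
Output shape: (10, 489, 233)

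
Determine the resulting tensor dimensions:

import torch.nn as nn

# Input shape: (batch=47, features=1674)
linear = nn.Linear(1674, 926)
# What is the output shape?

Input shape: (47, 1674)
Output shape: (47, 926)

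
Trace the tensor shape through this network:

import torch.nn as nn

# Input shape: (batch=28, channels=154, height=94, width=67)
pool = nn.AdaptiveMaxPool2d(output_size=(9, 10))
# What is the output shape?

Input shape: (28, 154, 94, 67)
Output shape: (28, 154, 9, 10)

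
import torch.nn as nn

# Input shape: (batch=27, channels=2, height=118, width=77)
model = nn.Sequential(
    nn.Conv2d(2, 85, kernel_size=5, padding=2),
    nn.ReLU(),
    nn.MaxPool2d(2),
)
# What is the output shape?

Input shape: (27, 2, 118, 77)
  -> after Conv2d: (27, 85, 118, 77)
  -> after ReLU: (27, 85, 118, 77)
Output shape: (27, 85, 59, 38)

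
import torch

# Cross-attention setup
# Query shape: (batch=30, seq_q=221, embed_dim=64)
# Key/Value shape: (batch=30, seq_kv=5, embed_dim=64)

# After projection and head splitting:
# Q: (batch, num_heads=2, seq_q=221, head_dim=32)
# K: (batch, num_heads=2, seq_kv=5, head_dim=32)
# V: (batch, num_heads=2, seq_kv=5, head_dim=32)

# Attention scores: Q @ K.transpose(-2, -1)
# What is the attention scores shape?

Input shape: (30, 221, 64)
Output shape: (30, 2, 221, 5)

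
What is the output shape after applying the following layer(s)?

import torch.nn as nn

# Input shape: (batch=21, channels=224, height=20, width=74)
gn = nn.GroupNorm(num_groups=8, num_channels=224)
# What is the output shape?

Input shape: (21, 224, 20, 74)
Output shape: (21, 224, 20, 74)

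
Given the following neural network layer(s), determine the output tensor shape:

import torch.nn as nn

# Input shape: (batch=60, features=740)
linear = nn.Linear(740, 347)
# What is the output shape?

Input shape: (60, 740)
Output shape: (60, 347)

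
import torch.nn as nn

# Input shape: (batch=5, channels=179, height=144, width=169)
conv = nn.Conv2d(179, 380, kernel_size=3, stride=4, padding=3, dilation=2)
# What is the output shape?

Input shape: (5, 179, 144, 169)
Output shape: (5, 380, 37, 43)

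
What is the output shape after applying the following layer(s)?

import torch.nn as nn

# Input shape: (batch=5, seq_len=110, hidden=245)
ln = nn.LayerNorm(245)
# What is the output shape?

Input shape: (5, 110, 245)
Output shape: (5, 110, 245)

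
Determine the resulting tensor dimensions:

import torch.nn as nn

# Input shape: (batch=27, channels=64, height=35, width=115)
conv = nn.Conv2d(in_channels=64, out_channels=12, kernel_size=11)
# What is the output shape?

Input shape: (27, 64, 35, 115)
Output shape: (27, 12, 25, 105)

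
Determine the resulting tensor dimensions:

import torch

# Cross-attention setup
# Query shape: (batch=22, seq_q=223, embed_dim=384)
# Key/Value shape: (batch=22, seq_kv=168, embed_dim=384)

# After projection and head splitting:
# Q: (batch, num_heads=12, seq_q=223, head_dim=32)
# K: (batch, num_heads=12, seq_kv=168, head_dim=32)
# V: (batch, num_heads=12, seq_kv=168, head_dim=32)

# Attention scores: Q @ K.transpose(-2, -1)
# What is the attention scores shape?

Input shape: (22, 223, 384)
Output shape: (22, 12, 223, 168)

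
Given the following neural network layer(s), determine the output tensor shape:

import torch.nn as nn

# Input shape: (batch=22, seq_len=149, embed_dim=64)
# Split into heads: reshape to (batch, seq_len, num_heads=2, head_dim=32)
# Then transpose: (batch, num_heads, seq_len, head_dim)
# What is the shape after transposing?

Input shape: (22, 149, 64)
  -> after reshape: (22, 149, 2, 32)
Output shape: (22, 2, 149, 32)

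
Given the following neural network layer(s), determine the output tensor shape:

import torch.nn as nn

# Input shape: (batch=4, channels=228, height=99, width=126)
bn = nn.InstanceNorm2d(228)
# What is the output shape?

Input shape: (4, 228, 99, 126)
Output shape: (4, 228, 99, 126)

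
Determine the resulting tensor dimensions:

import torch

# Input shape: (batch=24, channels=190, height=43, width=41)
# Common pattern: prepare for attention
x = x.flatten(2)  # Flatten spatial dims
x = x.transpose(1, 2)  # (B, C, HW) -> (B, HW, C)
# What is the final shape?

Input shape: (24, 190, 43, 41)
  -> after flatten(2): (24, 190, 1763)
Output shape: (24, 1763, 190)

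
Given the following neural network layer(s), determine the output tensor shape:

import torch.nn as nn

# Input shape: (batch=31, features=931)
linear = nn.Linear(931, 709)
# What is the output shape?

Input shape: (31, 931)
Output shape: (31, 709)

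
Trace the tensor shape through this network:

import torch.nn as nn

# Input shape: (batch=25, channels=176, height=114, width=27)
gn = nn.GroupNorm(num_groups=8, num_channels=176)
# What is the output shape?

Input shape: (25, 176, 114, 27)
Output shape: (25, 176, 114, 27)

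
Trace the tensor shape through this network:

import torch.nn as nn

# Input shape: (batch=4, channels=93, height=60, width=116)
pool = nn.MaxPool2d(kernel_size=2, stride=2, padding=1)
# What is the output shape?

Input shape: (4, 93, 60, 116)
Output shape: (4, 93, 31, 59)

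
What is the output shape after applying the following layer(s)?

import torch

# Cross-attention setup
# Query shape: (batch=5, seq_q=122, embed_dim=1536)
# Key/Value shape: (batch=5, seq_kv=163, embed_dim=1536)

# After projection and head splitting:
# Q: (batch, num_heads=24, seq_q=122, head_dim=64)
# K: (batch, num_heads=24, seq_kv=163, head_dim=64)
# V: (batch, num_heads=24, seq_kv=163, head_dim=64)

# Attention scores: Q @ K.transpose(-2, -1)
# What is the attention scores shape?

Input shape: (5, 122, 1536)
Output shape: (5, 24, 122, 163)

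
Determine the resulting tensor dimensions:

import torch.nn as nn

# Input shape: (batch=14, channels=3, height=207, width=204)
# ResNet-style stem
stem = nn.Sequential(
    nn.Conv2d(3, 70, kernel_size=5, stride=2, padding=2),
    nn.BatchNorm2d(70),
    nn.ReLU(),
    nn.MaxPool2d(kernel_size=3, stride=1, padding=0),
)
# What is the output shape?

Input shape: (14, 3, 207, 204)
  -> after Conv2d 5x5 stride=2: (14, 70, 104, 102)
Output shape: (14, 70, 102, 100)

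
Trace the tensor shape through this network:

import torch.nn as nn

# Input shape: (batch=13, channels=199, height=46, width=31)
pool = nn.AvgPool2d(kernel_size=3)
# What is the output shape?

Input shape: (13, 199, 46, 31)
Output shape: (13, 199, 15, 10)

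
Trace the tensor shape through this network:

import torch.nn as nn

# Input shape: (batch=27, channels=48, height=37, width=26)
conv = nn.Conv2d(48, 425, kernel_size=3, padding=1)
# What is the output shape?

Input shape: (27, 48, 37, 26)
Output shape: (27, 425, 37, 26)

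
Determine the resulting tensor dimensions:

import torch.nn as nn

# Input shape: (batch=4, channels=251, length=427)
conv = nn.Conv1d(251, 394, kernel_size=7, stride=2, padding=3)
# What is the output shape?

Input shape: (4, 251, 427)
Output shape: (4, 394, 214)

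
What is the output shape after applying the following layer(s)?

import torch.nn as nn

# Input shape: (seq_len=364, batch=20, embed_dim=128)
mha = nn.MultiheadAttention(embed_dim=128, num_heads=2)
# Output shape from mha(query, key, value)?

Input shape: (364, 20, 128)
Output shape: (364, 20, 128)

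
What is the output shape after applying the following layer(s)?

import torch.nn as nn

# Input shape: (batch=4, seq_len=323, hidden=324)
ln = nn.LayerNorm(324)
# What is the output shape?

Input shape: (4, 323, 324)
Output shape: (4, 323, 324)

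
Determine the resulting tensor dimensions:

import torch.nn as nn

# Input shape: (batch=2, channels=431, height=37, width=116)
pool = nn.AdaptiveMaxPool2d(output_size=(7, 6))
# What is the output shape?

Input shape: (2, 431, 37, 116)
Output shape: (2, 431, 7, 6)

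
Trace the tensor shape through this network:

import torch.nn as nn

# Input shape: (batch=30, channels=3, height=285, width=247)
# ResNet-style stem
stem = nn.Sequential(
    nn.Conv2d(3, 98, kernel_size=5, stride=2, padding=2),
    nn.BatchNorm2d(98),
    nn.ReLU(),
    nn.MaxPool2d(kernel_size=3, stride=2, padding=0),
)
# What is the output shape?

Input shape: (30, 3, 285, 247)
  -> after Conv2d 5x5 stride=2: (30, 98, 143, 124)
Output shape: (30, 98, 71, 61)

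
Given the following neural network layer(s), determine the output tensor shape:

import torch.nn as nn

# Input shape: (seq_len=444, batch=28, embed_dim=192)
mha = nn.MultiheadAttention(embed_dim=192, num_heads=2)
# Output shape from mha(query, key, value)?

Input shape: (444, 28, 192)
Output shape: (444, 28, 192)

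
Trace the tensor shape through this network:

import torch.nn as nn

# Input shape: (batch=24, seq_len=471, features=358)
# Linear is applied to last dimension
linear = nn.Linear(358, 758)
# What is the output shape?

Input shape: (24, 471, 358)
Output shape: (24, 471, 758)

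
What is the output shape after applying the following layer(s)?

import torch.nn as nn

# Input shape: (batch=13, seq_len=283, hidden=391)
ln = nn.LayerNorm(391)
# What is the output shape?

Input shape: (13, 283, 391)
Output shape: (13, 283, 391)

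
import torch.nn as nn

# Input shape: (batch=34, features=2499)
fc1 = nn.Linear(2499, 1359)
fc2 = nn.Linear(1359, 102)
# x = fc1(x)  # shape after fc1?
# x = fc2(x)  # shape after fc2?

Input shape: (34, 2499)
  -> after fc1: (34, 1359)
Output shape: (34, 102)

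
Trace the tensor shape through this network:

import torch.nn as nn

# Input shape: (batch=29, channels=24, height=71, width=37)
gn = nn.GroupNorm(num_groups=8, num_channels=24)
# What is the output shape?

Input shape: (29, 24, 71, 37)
Output shape: (29, 24, 71, 37)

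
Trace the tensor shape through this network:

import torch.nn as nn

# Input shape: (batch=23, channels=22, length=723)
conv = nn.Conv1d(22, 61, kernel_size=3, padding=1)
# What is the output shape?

Input shape: (23, 22, 723)
Output shape: (23, 61, 723)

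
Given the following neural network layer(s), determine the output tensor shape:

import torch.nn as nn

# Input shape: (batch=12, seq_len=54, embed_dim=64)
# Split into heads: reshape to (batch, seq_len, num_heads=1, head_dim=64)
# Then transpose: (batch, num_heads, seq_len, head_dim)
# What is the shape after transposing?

Input shape: (12, 54, 64)
  -> after reshape: (12, 54, 1, 64)
Output shape: (12, 1, 54, 64)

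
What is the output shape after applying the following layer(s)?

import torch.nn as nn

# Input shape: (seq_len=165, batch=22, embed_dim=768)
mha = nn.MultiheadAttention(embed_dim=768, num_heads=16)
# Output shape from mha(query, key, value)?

Input shape: (165, 22, 768)
Output shape: (165, 22, 768)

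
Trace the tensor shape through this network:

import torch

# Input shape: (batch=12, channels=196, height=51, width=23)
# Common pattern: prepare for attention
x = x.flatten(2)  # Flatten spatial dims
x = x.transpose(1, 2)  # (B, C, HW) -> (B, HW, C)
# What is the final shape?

Input shape: (12, 196, 51, 23)
  -> after flatten(2): (12, 196, 1173)
Output shape: (12, 1173, 196)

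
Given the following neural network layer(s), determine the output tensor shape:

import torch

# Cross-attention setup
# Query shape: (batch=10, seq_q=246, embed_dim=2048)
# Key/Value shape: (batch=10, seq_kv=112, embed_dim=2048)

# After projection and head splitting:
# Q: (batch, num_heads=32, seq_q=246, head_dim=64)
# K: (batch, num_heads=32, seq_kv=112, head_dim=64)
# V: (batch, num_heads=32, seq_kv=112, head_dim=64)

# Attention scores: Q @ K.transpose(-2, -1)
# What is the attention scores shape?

Input shape: (10, 246, 2048)
Output shape: (10, 32, 246, 112)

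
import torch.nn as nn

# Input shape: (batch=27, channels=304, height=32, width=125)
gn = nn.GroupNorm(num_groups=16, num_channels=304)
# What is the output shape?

Input shape: (27, 304, 32, 125)
Output shape: (27, 304, 32, 125)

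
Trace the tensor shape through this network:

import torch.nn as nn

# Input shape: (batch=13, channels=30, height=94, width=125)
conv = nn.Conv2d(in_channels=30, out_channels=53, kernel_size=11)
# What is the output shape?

Input shape: (13, 30, 94, 125)
Output shape: (13, 53, 84, 115)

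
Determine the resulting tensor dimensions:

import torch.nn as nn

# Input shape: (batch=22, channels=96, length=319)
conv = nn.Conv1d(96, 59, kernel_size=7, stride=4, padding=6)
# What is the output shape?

Input shape: (22, 96, 319)
Output shape: (22, 59, 82)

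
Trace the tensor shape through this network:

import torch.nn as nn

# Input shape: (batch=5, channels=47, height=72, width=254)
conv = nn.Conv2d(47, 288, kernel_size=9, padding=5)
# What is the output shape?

Input shape: (5, 47, 72, 254)
Output shape: (5, 288, 74, 256)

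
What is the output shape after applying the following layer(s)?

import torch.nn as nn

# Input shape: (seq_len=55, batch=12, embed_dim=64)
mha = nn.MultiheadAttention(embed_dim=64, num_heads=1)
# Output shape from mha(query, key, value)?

Input shape: (55, 12, 64)
Output shape: (55, 12, 64)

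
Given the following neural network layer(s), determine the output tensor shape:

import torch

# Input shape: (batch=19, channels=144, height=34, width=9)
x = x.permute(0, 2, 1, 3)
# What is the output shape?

Input shape: (19, 144, 34, 9)
Output shape: (19, 34, 144, 9)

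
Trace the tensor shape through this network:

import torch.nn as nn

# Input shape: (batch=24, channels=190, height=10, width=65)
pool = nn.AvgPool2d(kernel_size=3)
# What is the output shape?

Input shape: (24, 190, 10, 65)
Output shape: (24, 190, 3, 21)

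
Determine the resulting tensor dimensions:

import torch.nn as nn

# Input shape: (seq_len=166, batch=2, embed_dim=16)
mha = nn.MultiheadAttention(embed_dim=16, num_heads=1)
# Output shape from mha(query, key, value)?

Input shape: (166, 2, 16)
Output shape: (166, 2, 16)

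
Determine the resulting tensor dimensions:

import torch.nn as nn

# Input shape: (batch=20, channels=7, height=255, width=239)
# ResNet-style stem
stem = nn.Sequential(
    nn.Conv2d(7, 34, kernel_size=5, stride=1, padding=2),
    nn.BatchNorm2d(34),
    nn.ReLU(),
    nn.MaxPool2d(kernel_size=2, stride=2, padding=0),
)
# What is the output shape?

Input shape: (20, 7, 255, 239)
  -> after Conv2d 5x5 stride=1: (20, 34, 255, 239)
Output shape: (20, 34, 127, 119)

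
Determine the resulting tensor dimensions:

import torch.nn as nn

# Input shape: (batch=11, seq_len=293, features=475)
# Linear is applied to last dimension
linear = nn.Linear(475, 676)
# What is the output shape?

Input shape: (11, 293, 475)
Output shape: (11, 293, 676)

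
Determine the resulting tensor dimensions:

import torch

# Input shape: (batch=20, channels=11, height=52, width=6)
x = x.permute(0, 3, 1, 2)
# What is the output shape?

Input shape: (20, 11, 52, 6)
Output shape: (20, 6, 11, 52)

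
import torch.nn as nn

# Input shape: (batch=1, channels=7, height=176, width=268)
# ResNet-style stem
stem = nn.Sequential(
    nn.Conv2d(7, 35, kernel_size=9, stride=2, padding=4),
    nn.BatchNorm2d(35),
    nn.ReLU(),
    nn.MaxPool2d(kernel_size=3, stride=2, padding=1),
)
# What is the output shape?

Input shape: (1, 7, 176, 268)
  -> after Conv2d 9x9 stride=2: (1, 35, 88, 134)
Output shape: (1, 35, 44, 67)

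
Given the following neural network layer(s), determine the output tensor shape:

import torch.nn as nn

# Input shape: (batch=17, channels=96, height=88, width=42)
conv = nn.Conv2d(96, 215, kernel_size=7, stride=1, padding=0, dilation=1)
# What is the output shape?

Input shape: (17, 96, 88, 42)
Output shape: (17, 215, 82, 36)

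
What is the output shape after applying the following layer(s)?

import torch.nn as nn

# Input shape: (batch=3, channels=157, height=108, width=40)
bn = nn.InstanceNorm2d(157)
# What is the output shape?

Input shape: (3, 157, 108, 40)
Output shape: (3, 157, 108, 40)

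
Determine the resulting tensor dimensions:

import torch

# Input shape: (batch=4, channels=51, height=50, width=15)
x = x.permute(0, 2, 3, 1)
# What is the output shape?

Input shape: (4, 51, 50, 15)
Output shape: (4, 50, 15, 51)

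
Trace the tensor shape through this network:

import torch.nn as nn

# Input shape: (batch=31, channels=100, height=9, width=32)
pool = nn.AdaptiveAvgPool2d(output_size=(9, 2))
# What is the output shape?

Input shape: (31, 100, 9, 32)
Output shape: (31, 100, 9, 2)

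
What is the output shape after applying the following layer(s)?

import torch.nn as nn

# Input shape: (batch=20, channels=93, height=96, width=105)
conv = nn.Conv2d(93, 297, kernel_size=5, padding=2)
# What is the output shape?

Input shape: (20, 93, 96, 105)
Output shape: (20, 297, 96, 105)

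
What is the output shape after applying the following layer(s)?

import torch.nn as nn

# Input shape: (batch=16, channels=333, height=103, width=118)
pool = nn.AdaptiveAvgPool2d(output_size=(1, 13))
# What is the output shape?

Input shape: (16, 333, 103, 118)
Output shape: (16, 333, 1, 13)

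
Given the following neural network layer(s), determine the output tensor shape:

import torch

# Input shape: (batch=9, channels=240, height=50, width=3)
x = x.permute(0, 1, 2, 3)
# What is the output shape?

Input shape: (9, 240, 50, 3)
Output shape: (9, 240, 50, 3)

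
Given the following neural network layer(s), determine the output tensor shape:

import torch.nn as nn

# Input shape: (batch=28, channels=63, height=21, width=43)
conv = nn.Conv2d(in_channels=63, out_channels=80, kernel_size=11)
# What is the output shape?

Input shape: (28, 63, 21, 43)
Output shape: (28, 80, 11, 33)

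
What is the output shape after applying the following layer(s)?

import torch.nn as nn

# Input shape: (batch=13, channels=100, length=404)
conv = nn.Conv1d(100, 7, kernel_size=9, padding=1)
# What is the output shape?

Input shape: (13, 100, 404)
Output shape: (13, 7, 398)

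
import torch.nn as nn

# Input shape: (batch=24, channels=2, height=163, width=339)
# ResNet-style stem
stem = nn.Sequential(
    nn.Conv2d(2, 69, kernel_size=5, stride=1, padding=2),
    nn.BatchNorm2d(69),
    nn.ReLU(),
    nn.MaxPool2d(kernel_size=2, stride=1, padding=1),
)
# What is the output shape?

Input shape: (24, 2, 163, 339)
  -> after Conv2d 5x5 stride=1: (24, 69, 163, 339)
Output shape: (24, 69, 164, 340)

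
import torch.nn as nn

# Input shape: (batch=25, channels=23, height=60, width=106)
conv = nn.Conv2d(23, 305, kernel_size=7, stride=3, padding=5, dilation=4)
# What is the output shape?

Input shape: (25, 23, 60, 106)
Output shape: (25, 305, 16, 31)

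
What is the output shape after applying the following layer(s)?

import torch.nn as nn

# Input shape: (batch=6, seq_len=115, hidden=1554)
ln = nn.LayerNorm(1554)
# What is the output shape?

Input shape: (6, 115, 1554)
Output shape: (6, 115, 1554)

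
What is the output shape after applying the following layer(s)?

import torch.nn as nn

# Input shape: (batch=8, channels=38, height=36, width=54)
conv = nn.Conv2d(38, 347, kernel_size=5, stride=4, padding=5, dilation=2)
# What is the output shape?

Input shape: (8, 38, 36, 54)
Output shape: (8, 347, 10, 14)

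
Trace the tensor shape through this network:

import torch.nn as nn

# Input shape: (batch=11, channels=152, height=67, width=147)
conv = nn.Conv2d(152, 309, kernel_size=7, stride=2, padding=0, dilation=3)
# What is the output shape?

Input shape: (11, 152, 67, 147)
Output shape: (11, 309, 25, 65)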